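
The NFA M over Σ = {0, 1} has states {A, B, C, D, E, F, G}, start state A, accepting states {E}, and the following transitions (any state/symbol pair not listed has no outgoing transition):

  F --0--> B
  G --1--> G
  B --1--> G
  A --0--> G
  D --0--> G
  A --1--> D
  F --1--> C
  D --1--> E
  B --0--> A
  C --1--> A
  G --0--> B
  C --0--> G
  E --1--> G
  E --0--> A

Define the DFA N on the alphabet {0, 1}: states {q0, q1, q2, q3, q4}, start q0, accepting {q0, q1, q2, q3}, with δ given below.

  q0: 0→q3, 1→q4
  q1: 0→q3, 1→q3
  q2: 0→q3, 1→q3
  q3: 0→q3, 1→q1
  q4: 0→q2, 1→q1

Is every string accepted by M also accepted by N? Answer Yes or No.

Exploring the product automaton M × N from the start pair (A, q0), following both machines on each input symbol, reaches 10 state pairs: (A, q0), (G, q3), (D, q4), (B, q3), (G, q1), (G, q2), (E, q1), (A, q3), (D, q1), (E, q3).
M accepts in {E} and N accepts in {q0, q1, q2, q3}. The reachable pairs whose M-component is accepting are (E, q1), (E, q3); in each of them the N-component is accepting too, so the product for L(M) \ L(N) (M-component accepting, N-component rejecting) has no reachable accepting pair and the difference is empty.
Hence every string in L(M) is also in L(N).

Yes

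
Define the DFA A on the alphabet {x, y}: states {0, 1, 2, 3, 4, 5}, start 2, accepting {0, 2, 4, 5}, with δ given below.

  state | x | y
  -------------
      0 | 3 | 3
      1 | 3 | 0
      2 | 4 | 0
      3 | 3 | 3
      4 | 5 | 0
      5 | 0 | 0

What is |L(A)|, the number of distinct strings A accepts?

7

The useful subgraph on states {0, 2, 4, 5} is acyclic, so L(A) is finite; the longest accepting path visits 4 useful states, giving maximum string length 3.
Counting accepting paths from 2 by length: 1 of length 0, 2 of length 1, 2 of length 2, 2 of length 3. Total 7.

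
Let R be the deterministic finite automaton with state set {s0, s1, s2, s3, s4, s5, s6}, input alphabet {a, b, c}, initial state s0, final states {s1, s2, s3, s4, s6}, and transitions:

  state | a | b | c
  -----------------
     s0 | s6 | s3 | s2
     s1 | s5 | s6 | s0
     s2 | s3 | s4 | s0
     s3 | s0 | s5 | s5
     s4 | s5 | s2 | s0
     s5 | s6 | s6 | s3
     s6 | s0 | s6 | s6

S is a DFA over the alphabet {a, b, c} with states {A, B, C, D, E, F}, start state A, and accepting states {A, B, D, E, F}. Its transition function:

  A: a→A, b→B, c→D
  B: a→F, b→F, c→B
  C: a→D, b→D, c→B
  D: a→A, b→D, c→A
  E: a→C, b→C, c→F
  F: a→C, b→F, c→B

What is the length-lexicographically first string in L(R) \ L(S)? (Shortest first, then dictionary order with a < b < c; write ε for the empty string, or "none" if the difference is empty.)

The string baa is accepted by R but not by S.
No shorter string lies in the difference, and baa is the lexicographically first length-3 string in L(R) \ L(S).

baa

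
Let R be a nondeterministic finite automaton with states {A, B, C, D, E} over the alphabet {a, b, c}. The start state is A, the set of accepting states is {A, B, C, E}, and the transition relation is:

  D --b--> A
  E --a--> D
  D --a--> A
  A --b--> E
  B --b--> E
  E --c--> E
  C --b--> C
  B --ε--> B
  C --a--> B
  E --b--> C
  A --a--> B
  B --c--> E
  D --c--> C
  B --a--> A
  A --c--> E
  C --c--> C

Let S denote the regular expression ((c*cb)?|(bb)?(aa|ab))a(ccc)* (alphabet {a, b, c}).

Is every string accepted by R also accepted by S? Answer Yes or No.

The empty string ε is in L(R) but not in L(S).
So L(R) ⊄ L(S).

No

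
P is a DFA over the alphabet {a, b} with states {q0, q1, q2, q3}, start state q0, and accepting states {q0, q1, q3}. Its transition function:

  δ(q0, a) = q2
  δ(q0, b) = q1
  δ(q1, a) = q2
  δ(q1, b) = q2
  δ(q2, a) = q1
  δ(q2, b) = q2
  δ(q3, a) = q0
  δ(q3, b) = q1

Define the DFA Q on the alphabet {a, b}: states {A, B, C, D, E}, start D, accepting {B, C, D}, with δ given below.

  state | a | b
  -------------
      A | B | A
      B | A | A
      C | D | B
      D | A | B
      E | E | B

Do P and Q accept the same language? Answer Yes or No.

Yes

Exploring the product automaton P × Q from the start pair (q0, D), following both machines on each input symbol, reaches 3 state pairs: (q0, D), (q2, A), (q1, B).
P accepts in {q0, q1, q3} and Q accepts in {B, C, D}. In every reachable pair the two components are either both accepting — (q0, D), (q1, B) — or both non-accepting, so no string is accepted by exactly one of the machines: L(P) \ L(Q) and L(Q) \ L(P) are both empty.
Hence every string is accepted by P iff it is accepted by Q, and the two languages coincide.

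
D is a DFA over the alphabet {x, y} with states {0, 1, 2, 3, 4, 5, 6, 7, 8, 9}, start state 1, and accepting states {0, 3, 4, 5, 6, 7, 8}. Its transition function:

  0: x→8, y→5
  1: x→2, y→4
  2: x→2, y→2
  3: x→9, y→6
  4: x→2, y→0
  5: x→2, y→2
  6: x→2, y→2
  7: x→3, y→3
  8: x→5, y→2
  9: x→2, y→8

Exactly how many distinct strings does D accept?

The useful subgraph on states {0, 1, 4, 5, 8} is acyclic, so L(D) is finite; the longest accepting path visits 5 useful states, giving maximum string length 4.
Counting accepting paths from 1 by length: 1 of length 1, 1 of length 2, 2 of length 3, 1 of length 4. Total 5.

5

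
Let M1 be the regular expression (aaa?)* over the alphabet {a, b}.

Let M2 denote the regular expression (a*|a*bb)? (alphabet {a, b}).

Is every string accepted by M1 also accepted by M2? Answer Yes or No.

Converting the expression M1 to a DFA (subset construction, then merging equivalent states) gives the minimal DFA with states {r0, r1, r2, r3}, start state r0, accepting states {r0, r3} and transitions r0: a→r1, b→r2; r1: a→r3, b→r2; r2: a→r2, b→r2; r3: a→r3, b→r2.
Converting the expression M2 to a DFA (subset construction, then merging equivalent states) gives the minimal DFA with states {t0, t1, t2, t3}, start state t0, accepting states {t0, t3} and transitions t0: a→t0, b→t1; t1: a→t2, b→t3; t2: a→t2, b→t2; t3: a→t2, b→t2.
Exploring the product automaton M1 × M2 from the start pair (r0, t0), following both machines on each input symbol, reaches 6 state pairs: (r0, t0), (r1, t0), (r2, t1), (r3, t0), (r2, t2), (r2, t3).
M1 accepts in {r0, r3} and M2 accepts in {t0, t3}. The reachable pairs whose M1-component is accepting are (r0, t0), (r3, t0); in each of them the M2-component is accepting too, so the product for L(M1) \ L(M2) (M1-component accepting, M2-component rejecting) has no reachable accepting pair and the difference is empty.
Hence every string in L(M1) is also in L(M2).

Yes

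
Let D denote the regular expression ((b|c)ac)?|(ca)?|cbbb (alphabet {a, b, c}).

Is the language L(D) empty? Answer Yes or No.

The empty string ε matches the expression, so it belongs to L(D).
Since L(D) contains at least one string, it is not empty.

No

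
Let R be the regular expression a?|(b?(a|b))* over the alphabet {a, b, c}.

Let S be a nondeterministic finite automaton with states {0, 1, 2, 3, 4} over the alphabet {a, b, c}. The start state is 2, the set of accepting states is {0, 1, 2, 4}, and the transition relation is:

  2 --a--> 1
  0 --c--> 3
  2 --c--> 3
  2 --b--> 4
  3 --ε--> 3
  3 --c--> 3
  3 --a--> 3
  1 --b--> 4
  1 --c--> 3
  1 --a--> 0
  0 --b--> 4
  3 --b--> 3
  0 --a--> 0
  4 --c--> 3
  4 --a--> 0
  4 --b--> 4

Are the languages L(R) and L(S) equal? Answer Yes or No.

Converting the expression R to a DFA (subset construction, then merging equivalent states) gives the minimal DFA with states {r0, r1}, start state r0, accepting states {r0} and transitions r0: a→r0, b→r0, c→r1; r1: a→r1, b→r1, c→r1.
Exploring the product automaton R × S from the start pair (r0, 2), following both machines on each input symbol, reaches 5 state pairs: (r0, 2), (r0, 1), (r0, 4), (r1, 3), (r0, 0).
R accepts in {r0} and S accepts in {0, 1, 2, 4}. In every reachable pair the two components are either both accepting — (r0, 2), (r0, 1), (r0, 4), (r0, 0) — or both non-accepting, so no string is accepted by exactly one of the machines: L(R) \ L(S) and L(S) \ L(R) are both empty.
Hence every string is accepted by R iff it is accepted by S, and the two languages coincide.

Yes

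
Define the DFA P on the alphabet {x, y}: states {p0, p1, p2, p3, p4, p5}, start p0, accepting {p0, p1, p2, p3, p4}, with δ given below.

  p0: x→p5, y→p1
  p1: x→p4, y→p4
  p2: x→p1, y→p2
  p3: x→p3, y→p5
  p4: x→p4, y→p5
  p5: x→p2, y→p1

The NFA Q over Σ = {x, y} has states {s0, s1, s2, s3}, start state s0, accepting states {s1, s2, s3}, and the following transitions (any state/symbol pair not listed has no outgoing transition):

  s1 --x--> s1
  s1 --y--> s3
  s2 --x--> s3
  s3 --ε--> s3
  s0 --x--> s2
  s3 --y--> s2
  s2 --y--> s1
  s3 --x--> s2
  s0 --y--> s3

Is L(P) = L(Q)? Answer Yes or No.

The empty string ε is accepted by P but rejected by Q.
So L(P) ≠ L(Q).

No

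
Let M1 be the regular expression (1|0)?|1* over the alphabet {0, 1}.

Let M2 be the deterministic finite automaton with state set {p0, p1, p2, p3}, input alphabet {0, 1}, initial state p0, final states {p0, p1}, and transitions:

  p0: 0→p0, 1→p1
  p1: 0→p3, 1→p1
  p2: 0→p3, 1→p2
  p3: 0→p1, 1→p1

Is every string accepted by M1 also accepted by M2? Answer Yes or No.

Converting the expression M1 to a DFA (subset construction, then merging equivalent states) gives the minimal DFA with states {r0, r1, r2, r3}, start state r0, accepting states {r0, r1, r2} and transitions r0: 0→r1, 1→r2; r1: 0→r3, 1→r3; r2: 0→r3, 1→r2; r3: 0→r3, 1→r3.
Exploring the product automaton M1 × M2 from the start pair (r0, p0), following both machines on each input symbol, reaches 6 state pairs: (r0, p0), (r1, p0), (r2, p1), (r3, p0), (r3, p1), (r3, p3).
M1 accepts in {r0, r1, r2} and M2 accepts in {p0, p1}. The reachable pairs whose M1-component is accepting are (r0, p0), (r1, p0), (r2, p1); in each of them the M2-component is accepting too, so the product for L(M1) \ L(M2) (M1-component accepting, M2-component rejecting) has no reachable accepting pair and the difference is empty.
Hence every string in L(M1) is also in L(M2).

Yes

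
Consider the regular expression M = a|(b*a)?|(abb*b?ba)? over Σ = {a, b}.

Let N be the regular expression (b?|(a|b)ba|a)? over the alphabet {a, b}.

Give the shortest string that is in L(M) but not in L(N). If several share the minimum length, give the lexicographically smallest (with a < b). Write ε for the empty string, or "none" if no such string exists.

ba

The string ba is accepted by M but not by N.
No shorter string lies in the difference, and ba is the lexicographically first length-2 string in L(M) \ L(N).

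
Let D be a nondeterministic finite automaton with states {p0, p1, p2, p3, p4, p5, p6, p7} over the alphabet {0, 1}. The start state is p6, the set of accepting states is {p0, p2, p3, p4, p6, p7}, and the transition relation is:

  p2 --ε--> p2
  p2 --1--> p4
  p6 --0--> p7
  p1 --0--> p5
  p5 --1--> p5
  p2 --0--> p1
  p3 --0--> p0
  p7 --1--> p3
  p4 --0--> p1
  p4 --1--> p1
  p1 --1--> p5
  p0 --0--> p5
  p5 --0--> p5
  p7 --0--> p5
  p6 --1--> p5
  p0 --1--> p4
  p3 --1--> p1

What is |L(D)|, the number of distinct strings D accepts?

5

The useful subgraph on states {p0, p3, p4, p6, p7} is acyclic, so L(D) is finite; the longest accepting path visits 5 useful states, giving maximum string length 4.
Counting accepting paths from p6 by length: 1 of length 0, 1 of length 1, 1 of length 2, 1 of length 3, 1 of length 4. Total 5.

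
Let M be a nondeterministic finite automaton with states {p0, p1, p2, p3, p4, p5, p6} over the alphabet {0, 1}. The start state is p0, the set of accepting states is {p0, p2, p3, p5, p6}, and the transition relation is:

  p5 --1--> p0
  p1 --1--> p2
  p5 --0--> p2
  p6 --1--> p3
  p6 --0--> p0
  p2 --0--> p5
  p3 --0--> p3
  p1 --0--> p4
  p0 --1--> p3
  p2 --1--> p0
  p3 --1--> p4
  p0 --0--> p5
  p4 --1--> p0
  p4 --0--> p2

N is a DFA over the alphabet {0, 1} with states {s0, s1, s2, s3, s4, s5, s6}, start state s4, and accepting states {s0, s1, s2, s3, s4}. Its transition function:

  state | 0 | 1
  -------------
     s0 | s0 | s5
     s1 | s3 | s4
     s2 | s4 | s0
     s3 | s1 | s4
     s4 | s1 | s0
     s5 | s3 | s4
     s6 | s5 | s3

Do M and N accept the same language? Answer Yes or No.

Exploring the product automaton M × N from the start pair (p0, s4), following both machines on each input symbol, reaches 5 state pairs: (p0, s4), (p5, s1), (p3, s0), (p2, s3), (p4, s5).
M accepts in {p0, p2, p3, p5, p6} and N accepts in {s0, s1, s2, s3, s4}. In every reachable pair the two components are either both accepting — (p0, s4), (p5, s1), (p3, s0), (p2, s3) — or both non-accepting, so no string is accepted by exactly one of the machines: L(M) \ L(N) and L(N) \ L(M) are both empty.
Hence every string is accepted by M iff it is accepted by N, and the two languages coincide.

Yes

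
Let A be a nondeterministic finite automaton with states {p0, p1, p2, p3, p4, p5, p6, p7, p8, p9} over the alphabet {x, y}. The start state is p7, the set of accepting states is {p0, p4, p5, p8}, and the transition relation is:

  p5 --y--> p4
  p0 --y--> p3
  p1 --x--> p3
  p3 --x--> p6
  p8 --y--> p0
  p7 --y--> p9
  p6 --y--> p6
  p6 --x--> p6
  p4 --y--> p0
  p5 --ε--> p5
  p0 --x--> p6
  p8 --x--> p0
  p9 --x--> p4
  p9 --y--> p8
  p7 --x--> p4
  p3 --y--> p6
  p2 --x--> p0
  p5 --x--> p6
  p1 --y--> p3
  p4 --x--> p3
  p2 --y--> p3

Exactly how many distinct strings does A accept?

The useful subgraph on states {p0, p4, p7, p8, p9} is acyclic, so L(A) is finite; the longest accepting path visits 4 useful states, giving maximum string length 3.
Counting accepting paths from p7 by length: 1 of length 1, 3 of length 2, 3 of length 3. Total 7.

7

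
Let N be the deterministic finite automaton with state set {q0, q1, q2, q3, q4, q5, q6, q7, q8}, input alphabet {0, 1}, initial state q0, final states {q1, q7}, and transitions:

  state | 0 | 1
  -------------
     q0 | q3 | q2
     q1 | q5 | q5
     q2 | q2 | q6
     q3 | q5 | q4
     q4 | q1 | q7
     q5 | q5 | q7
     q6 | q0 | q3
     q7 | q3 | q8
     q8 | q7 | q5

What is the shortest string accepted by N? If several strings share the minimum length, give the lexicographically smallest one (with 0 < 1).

A breadth-first search from q0 reaches an accepting state first via the path q0 → q3 → q5 → q7 on input 001.
No string of length < 3 is accepted (BFS exhausts all shorter strings without reaching an accepting state), and 001 is the lexicographically least accepting string of length 3.

001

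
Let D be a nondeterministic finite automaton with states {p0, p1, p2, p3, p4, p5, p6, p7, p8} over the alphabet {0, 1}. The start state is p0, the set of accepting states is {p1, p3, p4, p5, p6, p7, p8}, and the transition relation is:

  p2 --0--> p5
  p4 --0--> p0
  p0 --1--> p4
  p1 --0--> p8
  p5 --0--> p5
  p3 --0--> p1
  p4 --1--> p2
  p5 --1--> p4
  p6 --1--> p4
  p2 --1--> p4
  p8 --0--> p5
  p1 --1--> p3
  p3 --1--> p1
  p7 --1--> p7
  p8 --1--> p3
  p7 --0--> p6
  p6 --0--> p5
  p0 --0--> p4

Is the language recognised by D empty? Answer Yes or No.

The string 0 is accepted: the run p0 → p4 ends in the accepting state p4.
Since at least one string is accepted, L(D) is not empty.

No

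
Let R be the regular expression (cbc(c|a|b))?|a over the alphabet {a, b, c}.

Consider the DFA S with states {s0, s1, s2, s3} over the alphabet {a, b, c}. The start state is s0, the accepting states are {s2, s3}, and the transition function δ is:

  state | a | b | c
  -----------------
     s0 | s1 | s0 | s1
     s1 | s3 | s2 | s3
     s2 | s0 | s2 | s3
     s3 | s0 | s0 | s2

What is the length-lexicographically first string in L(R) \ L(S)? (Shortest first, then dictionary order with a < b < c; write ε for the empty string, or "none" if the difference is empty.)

The empty string ε is accepted by R but not by S.
Since ε is the unique shortest string, it is the required witness.

ε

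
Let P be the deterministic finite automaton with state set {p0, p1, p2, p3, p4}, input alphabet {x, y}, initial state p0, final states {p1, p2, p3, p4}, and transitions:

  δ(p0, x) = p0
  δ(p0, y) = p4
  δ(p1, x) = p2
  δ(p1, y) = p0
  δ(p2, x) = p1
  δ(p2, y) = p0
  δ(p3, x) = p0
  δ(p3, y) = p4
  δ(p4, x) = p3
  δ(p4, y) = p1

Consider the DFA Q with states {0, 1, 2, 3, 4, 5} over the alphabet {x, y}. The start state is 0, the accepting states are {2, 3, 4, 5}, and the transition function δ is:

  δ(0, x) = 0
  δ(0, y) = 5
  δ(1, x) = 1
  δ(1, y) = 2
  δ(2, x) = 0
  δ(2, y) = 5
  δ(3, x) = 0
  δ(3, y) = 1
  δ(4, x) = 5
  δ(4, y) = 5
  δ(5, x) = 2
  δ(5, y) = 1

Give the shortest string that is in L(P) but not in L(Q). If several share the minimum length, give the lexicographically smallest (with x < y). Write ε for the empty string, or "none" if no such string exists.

The string yy is accepted by P but not by Q.
No shorter string lies in the difference, and yy is the lexicographically first length-2 string in L(P) \ L(Q).

yy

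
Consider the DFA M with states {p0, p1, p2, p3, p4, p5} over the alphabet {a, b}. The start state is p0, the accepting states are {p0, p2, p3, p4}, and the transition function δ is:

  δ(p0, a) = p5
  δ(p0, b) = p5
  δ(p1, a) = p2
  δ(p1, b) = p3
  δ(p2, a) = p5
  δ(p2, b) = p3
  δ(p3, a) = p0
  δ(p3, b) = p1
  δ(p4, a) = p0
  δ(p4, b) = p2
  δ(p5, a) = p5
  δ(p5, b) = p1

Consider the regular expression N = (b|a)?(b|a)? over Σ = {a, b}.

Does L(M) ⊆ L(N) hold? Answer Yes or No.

No

The string aba is in L(M) but not in L(N).
So L(M) ⊄ L(N).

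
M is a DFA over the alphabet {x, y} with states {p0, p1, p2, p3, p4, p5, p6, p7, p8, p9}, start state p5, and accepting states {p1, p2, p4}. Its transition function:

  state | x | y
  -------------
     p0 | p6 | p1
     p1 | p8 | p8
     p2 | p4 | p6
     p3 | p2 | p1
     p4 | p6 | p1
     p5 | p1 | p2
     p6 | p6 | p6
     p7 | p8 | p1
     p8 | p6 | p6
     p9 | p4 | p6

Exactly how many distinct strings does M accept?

The useful subgraph on states {p1, p2, p4, p5} is acyclic, so L(M) is finite; the longest accepting path visits 4 useful states, giving maximum string length 3.
Counting accepting paths from p5 by length: 2 of length 1, 1 of length 2, 1 of length 3. Total 4.

4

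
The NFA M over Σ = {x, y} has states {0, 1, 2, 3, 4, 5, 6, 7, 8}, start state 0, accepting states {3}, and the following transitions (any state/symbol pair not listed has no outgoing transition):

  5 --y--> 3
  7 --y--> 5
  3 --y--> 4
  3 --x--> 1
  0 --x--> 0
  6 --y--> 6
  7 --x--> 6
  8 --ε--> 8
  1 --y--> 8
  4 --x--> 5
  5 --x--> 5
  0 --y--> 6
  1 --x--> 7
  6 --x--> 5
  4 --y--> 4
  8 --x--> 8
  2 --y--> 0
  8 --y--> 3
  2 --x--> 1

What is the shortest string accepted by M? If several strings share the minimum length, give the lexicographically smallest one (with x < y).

A breadth-first search from 0 reaches an accepting state first via the path 0 → 6 → 5 → 3 on input yxy.
No string of length < 3 is accepted (BFS exhausts all shorter strings without reaching an accepting state), and yxy is the lexicographically least accepting string of length 3.

yxy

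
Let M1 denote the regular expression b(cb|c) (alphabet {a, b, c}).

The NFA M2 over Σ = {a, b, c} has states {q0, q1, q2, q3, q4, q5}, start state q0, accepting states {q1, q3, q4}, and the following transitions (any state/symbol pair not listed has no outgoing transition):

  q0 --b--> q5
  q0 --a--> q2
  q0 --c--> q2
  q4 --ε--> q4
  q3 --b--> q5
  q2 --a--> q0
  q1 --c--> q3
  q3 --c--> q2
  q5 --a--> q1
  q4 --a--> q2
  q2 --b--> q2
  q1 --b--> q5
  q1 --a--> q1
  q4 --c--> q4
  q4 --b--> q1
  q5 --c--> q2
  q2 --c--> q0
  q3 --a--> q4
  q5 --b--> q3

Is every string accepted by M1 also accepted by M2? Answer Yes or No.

No

The string bc is in L(M1) but not in L(M2).
So L(M1) ⊄ L(M2).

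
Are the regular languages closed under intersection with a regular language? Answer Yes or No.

This is a special case of closure under intersection: the product of the two DFAs, accepting on F₁ × F₂, recognises the intersection.
So the regular languages are closed under intersection with a regular language.

Yes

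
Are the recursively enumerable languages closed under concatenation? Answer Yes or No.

Dovetail over all split points of the input and all step bounds t = 1, 2, …, simulating the recogniser for L₁ on the prefix and the recogniser for L₂ on the suffix for t steps; accept if for some split both accept.
So the recursively enumerable languages are closed under concatenation.

Yes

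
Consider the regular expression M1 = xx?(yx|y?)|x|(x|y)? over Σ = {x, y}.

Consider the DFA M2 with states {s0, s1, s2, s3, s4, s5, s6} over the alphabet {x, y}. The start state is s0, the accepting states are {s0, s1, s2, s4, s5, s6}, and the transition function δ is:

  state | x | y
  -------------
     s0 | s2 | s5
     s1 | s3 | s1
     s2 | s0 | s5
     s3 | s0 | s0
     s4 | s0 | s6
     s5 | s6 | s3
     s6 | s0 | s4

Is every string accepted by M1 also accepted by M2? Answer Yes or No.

Yes

Converting the expression M1 to a DFA (subset construction, then merging equivalent states) gives the minimal DFA with states {r0, r1, r2, r3, r4, r5}, start state r0, accepting states {r0, r1, r2, r3, r4} and transitions r0: x→r1, y→r2; r1: x→r3, y→r4; r2: x→r5, y→r5; r3: x→r5, y→r4; r4: x→r2, y→r5; r5: x→r5, y→r5.
Exploring the product automaton M1 × M2 from the start pair (r0, s0), following both machines on each input symbol, reaches 12 state pairs: (r0, s0), (r1, s2), (r2, s5), (r3, s0), (r4, s5), (r5, s6), (r5, s3), (r5, s2), (r2, s6), (r5, s0), (r5, s4), (r5, s5).
M1 accepts in {r0, r1, r2, r3, r4} and M2 accepts in {s0, s1, s2, s4, s5, s6}. The reachable pairs whose M1-component is accepting are (r0, s0), (r1, s2), (r2, s5), (r3, s0), (r4, s5), (r2, s6); in each of them the M2-component is accepting too, so the product for L(M1) \ L(M2) (M1-component accepting, M2-component rejecting) has no reachable accepting pair and the difference is empty.
Hence every string in L(M1) is also in L(M2).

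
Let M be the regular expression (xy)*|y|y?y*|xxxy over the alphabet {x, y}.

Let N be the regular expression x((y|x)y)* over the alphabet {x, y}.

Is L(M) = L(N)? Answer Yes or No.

No

The empty string ε is accepted by M but rejected by N.
So L(M) ≠ L(N).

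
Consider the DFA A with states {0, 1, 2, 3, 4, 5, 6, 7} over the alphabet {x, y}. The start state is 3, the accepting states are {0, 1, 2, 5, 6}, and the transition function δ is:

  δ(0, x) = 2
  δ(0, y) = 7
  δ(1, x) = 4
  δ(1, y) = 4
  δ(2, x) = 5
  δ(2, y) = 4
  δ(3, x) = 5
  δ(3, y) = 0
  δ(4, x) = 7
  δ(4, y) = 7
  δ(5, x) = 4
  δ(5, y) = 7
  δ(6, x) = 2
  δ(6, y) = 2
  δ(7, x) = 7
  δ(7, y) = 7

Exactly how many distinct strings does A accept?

The useful subgraph on states {0, 2, 3, 5} is acyclic, so L(A) is finite; the longest accepting path visits 4 useful states, giving maximum string length 3.
Counting accepting paths from 3 by length: 2 of length 1, 1 of length 2, 1 of length 3. Total 4.

4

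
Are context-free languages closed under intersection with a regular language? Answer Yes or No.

Run a PDA for the context-free language and a DFA for the regular one in parallel (product of finite controls, the PDA's stack unchanged, the DFA advancing only on input moves); the product PDA accepts exactly the intersection. (Intersection of two CFLs, by contrast, can fail to be context-free.)
So the context-free languages are closed under intersection with a regular language.

Yes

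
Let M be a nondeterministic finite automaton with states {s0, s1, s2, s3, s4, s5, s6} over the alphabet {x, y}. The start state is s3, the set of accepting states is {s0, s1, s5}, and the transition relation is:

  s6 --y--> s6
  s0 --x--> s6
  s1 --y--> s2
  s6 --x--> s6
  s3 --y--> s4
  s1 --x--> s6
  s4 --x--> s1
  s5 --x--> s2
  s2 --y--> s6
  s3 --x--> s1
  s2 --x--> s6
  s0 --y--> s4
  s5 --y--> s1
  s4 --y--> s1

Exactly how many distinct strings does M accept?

The useful subgraph on states {s1, s3, s4} is acyclic, so L(M) is finite; the longest accepting path visits 3 useful states, giving maximum string length 2.
Counting accepting paths from s3 by length: 1 of length 1, 2 of length 2. Total 3.

3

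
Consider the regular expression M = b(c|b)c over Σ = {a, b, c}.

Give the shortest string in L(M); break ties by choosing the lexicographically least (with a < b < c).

By inspection of the expression, no string of length less than 3 matches, and bbc is the lexicographically first match of length 3.

bbc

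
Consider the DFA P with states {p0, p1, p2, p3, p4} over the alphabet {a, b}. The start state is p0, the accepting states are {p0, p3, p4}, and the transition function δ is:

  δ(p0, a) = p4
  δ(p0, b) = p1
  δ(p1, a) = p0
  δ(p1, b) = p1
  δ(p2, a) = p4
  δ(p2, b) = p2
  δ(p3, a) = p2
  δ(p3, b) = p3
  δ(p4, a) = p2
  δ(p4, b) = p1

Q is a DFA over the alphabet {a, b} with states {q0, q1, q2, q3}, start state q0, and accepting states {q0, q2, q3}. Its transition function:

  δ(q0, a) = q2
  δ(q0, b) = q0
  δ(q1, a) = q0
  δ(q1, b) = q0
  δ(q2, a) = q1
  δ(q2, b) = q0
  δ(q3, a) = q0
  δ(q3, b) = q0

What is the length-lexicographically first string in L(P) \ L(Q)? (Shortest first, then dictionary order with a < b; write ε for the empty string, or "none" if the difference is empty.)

baa

The string baa is accepted by P but not by Q.
No shorter string lies in the difference, and baa is the lexicographically first length-3 string in L(P) \ L(Q).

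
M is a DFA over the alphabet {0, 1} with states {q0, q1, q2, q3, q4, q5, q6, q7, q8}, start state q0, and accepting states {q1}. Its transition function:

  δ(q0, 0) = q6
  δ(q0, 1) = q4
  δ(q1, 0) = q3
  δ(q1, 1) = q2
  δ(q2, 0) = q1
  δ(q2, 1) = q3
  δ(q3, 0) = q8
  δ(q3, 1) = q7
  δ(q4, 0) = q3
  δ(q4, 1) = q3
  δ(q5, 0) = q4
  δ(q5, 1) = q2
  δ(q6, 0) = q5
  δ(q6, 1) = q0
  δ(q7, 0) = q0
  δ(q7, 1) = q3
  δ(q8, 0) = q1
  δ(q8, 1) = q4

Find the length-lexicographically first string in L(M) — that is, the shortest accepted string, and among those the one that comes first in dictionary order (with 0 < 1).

0010

A breadth-first search from q0 reaches an accepting state first via the path q0 → q6 → q5 → q2 → q1 on input 0010.
No string of length < 4 is accepted (BFS exhausts all shorter strings without reaching an accepting state), and 0010 is the lexicographically least accepting string of length 4.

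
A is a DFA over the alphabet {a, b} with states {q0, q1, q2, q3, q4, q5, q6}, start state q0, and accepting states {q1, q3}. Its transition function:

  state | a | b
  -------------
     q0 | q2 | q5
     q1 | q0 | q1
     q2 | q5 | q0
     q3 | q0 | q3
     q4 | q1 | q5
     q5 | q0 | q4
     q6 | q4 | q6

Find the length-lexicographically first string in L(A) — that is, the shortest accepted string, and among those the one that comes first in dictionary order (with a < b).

A breadth-first search from q0 reaches an accepting state first via the path q0 → q5 → q4 → q1 on input bba.
No string of length < 3 is accepted (BFS exhausts all shorter strings without reaching an accepting state), and bba is the lexicographically least accepting string of length 3.

bba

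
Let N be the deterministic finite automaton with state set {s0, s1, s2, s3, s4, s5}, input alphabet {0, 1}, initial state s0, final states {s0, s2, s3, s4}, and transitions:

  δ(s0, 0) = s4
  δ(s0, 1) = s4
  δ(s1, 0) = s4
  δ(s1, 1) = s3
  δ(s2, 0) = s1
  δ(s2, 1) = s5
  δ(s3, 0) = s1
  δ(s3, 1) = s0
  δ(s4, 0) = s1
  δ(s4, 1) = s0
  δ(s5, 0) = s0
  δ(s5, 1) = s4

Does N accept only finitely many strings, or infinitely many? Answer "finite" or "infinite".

State s0 is reachable from the start and can reach an accepting state, and it lies on the cycle s0 → s4 → s0.
Traversing that cycle any number of times yields accepted strings of unbounded length, so the language is infinite.

infinite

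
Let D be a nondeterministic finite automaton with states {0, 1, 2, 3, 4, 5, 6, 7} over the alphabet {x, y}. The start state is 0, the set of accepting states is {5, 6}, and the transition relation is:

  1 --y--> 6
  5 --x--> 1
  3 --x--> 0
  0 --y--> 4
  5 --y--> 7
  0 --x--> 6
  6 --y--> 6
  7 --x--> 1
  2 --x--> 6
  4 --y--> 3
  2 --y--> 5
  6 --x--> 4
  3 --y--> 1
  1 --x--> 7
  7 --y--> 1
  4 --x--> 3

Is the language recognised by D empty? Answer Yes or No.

No

The string x is accepted: the run 0 → 6 ends in the accepting state 6.
Since at least one string is accepted, L(D) is not empty.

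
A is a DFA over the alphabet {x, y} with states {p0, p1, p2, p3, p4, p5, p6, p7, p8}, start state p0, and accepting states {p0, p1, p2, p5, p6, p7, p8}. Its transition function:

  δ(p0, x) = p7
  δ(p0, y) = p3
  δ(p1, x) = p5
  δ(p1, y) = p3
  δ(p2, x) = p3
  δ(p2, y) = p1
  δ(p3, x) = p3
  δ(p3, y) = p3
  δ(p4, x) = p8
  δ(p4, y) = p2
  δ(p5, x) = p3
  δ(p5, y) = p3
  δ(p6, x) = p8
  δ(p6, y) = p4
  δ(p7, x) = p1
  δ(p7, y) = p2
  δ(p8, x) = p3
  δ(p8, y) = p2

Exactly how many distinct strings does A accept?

7

The useful subgraph on states {p0, p1, p2, p5, p7} is acyclic, so L(A) is finite; the longest accepting path visits 5 useful states, giving maximum string length 4.
Counting accepting paths from p0 by length: 1 of length 0, 1 of length 1, 2 of length 2, 2 of length 3, 1 of length 4. Total 7.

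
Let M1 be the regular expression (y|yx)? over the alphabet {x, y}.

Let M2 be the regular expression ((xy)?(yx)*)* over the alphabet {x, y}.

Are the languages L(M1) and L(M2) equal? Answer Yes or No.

No

The string y is accepted by M1 but rejected by M2.
So L(M1) ≠ L(M2).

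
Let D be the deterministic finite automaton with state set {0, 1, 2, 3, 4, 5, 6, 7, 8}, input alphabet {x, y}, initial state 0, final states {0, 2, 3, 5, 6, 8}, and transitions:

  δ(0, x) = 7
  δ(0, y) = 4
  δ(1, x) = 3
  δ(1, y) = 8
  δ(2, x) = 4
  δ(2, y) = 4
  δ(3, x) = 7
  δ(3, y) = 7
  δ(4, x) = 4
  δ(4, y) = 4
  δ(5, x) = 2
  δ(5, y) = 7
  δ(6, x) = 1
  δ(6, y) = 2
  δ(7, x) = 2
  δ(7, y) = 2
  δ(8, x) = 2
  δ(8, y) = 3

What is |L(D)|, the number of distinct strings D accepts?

3

The useful subgraph on states {0, 2, 7} is acyclic, so L(D) is finite; the longest accepting path visits 3 useful states, giving maximum string length 2.
Counting accepting paths from 0 by length: 1 of length 0, 2 of length 2. Total 3.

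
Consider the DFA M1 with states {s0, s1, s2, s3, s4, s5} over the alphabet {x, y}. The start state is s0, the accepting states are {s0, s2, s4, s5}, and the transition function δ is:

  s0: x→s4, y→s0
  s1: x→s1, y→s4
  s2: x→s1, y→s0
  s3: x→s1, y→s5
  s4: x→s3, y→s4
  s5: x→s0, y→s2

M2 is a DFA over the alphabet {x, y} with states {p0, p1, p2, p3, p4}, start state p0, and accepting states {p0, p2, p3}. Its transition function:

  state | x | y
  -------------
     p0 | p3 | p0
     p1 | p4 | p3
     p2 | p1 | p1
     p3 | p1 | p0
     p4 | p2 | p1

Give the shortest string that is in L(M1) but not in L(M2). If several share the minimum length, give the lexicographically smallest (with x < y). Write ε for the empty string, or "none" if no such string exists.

The string xxxy is accepted by M1 but not by M2.
No shorter string lies in the difference, and xxxy is the lexicographically first length-4 string in L(M1) \ L(M2).

xxxy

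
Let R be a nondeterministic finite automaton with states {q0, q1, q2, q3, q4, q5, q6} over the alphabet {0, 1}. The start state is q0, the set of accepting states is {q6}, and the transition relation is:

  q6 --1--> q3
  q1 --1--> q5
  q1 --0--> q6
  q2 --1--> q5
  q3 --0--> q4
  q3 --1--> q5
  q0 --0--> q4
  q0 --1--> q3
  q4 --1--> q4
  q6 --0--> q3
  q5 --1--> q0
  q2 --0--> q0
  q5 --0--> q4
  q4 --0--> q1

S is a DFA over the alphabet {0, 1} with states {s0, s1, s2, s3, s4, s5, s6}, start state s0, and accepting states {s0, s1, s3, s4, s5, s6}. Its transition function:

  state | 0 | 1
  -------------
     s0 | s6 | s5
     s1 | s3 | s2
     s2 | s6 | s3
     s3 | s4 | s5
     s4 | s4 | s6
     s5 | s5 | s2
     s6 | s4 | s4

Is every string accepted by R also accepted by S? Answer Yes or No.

Exploring the product automaton R × S from the start pair (q0, s0), following both machines on each input symbol, reaches 23 state pairs: (q0, s0), (q4, s6), (q3, s5), (q1, s4), (q4, s4), (q4, s5), (q5, s2), (q6, s4), (q5, s6), (q1, s5), (q4, s2), (q0, s3), (q3, s4), (q3, s6), (q0, s4), (q6, s5), (q1, s6), (q4, s3), (q5, s4), (q3, s2), (q0, s6), (q5, s3), (q0, s5).
R accepts in {q6} and S accepts in {s0, s1, s3, s4, s5, s6}. The reachable pairs whose R-component is accepting are (q6, s4), (q6, s5); in each of them the S-component is accepting too, so the product for L(R) \ L(S) (R-component accepting, S-component rejecting) has no reachable accepting pair and the difference is empty.
Hence every string in L(R) is also in L(S).

Yes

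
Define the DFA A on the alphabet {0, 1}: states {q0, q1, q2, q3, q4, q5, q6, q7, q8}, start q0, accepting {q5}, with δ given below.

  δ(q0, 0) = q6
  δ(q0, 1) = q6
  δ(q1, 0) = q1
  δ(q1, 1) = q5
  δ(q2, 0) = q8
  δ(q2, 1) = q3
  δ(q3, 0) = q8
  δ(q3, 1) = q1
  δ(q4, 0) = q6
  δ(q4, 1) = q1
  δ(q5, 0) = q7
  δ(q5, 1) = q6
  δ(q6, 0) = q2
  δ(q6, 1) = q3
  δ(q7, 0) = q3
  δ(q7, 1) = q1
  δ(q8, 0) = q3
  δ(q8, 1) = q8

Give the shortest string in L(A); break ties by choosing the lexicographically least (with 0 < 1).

0111

A breadth-first search from q0 reaches an accepting state first via the path q0 → q6 → q3 → q1 → q5 on input 0111.
No string of length < 4 is accepted (BFS exhausts all shorter strings without reaching an accepting state), and 0111 is the lexicographically least accepting string of length 4.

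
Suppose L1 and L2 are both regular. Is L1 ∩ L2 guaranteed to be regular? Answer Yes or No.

Run DFAs for L₁ and L₂ in parallel: the product automaton with state set Q₁ × Q₂, start (q₁, q₂) and accepting set F₁ × F₂ recognises L₁ ∩ L₂.
So the regular languages are closed under intersection.

Yes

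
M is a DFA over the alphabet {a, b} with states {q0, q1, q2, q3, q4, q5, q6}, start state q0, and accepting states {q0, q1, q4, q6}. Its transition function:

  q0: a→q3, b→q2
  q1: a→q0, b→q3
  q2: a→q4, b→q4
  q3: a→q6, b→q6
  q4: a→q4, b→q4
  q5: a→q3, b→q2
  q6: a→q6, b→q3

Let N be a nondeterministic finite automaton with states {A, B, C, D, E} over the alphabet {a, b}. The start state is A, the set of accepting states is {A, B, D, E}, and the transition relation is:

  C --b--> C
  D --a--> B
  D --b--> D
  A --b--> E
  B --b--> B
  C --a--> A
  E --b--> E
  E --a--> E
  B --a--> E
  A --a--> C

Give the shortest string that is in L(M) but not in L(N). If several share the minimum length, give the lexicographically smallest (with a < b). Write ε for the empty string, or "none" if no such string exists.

ab

The string ab is accepted by M but not by N.
No shorter string lies in the difference, and ab is the lexicographically first length-2 string in L(M) \ L(N).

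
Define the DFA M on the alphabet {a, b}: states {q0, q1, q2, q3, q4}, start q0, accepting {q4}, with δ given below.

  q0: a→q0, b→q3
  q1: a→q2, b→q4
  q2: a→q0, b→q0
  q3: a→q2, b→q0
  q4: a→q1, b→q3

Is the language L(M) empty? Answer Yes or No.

Yes

The states reachable from the start state are {q0, q2, q3}.
None of the accepting states {q4} is reachable, so no string is accepted and L(M) = ∅.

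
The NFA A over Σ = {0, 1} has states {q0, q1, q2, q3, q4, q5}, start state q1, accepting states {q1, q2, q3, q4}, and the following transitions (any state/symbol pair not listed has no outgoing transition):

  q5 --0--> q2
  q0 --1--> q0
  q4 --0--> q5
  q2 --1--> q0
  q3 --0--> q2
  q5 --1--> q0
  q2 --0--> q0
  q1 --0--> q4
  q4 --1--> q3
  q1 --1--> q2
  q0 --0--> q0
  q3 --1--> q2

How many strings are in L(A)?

The useful subgraph on states {q1, q2, q3, q4, q5} is acyclic, so L(A) is finite; the longest accepting path visits 4 useful states, giving maximum string length 3.
Counting accepting paths from q1 by length: 1 of length 0, 2 of length 1, 1 of length 2, 3 of length 3. Total 7.

7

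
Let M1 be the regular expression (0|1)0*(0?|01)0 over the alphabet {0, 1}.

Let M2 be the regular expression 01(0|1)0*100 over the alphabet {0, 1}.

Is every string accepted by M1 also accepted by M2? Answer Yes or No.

No

The string 00 is in L(M1) but not in L(M2).
So L(M1) ⊄ L(M2).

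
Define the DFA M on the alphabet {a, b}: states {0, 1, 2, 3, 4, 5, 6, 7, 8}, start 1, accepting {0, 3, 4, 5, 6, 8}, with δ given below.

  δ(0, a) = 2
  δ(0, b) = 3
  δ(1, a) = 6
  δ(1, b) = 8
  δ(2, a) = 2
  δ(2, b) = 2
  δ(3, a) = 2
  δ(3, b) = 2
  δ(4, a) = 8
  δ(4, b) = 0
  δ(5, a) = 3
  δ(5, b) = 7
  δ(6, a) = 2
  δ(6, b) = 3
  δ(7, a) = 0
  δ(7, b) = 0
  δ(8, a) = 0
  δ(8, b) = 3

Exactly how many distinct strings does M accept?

The useful subgraph on states {0, 1, 3, 6, 8} is acyclic, so L(M) is finite; the longest accepting path visits 4 useful states, giving maximum string length 3.
Counting accepting paths from 1 by length: 2 of length 1, 3 of length 2, 1 of length 3. Total 6.

6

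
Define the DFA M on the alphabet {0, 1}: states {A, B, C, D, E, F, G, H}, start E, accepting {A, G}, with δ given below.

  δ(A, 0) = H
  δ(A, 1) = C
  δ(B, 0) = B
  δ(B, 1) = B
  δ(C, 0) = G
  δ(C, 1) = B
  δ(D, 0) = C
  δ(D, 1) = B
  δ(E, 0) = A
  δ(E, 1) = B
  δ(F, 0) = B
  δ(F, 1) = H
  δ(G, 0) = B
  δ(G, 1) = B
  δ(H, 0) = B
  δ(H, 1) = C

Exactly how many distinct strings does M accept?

The useful subgraph on states {A, C, E, G, H} is acyclic, so L(M) is finite; the longest accepting path visits 5 useful states, giving maximum string length 4.
Counting accepting paths from E by length: 1 of length 1, 1 of length 3, 1 of length 4. Total 3.

3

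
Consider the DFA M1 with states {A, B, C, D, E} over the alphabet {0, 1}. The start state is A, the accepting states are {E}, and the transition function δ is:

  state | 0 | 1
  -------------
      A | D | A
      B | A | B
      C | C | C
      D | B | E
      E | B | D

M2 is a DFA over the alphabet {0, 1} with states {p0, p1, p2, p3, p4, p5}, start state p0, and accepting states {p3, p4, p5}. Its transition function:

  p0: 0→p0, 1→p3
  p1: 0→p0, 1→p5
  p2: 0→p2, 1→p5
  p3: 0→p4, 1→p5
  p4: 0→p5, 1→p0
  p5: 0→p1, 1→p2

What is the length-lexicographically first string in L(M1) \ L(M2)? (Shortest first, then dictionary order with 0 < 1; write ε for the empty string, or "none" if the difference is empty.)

The string 101 is accepted by M1 but not by M2.
No shorter string lies in the difference, and 101 is the lexicographically first length-3 string in L(M1) \ L(M2).

101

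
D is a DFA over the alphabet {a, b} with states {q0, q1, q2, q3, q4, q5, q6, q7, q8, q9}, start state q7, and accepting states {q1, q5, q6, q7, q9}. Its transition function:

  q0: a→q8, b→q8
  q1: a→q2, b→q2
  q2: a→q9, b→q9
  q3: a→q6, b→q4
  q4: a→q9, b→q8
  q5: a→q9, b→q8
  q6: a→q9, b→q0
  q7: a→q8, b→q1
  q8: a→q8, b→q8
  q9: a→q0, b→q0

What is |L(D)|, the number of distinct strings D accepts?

The useful subgraph on states {q1, q2, q7, q9} is acyclic, so L(D) is finite; the longest accepting path visits 4 useful states, giving maximum string length 3.
Counting accepting paths from q7 by length: 1 of length 0, 1 of length 1, 4 of length 3. Total 6.

6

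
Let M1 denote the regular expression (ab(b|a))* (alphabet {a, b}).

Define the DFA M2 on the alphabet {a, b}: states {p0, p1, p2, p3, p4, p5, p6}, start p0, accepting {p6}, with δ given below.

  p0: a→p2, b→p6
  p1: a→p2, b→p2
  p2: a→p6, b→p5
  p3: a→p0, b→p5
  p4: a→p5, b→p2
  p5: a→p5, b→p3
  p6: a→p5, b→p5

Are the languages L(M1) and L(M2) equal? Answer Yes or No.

No

The empty string ε is accepted by M1 but rejected by M2.
So L(M1) ≠ L(M2).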